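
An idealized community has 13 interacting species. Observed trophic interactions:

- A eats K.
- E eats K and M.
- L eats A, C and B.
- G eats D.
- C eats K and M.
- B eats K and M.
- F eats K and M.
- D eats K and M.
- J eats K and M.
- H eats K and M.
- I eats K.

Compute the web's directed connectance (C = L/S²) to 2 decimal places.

The web has S = 13 species and L = 20 feeding links.
C = L / S² = 20 / 169 = 0.1183 ≈ 0.12.

C = 0.12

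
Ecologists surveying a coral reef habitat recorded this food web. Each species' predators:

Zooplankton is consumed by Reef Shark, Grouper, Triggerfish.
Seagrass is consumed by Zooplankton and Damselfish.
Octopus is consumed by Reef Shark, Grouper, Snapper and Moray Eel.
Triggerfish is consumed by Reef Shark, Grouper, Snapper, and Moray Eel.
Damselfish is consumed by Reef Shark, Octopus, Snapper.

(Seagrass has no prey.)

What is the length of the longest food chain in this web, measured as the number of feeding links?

One longest chain: Seagrass → Damselfish → Octopus → Moray Eel.
It has 4 species and 3 links.

3 links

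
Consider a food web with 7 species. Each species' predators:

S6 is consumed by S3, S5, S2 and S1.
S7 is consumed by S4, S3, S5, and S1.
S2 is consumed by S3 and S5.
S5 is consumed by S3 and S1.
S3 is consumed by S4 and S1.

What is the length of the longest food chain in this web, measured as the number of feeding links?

4 links

One longest chain: S6 → S2 → S5 → S3 → S1.
It has 5 species and 4 links.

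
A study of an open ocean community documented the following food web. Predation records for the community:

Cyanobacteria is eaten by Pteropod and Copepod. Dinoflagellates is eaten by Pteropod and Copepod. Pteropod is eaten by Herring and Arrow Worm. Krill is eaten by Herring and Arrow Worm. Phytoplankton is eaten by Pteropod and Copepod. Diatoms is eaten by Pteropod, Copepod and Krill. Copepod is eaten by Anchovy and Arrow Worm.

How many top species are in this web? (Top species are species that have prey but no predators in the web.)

Top species (has prey, but nothing eats it): Herring, Arrow Worm, Anchovy.
Count: 3.

3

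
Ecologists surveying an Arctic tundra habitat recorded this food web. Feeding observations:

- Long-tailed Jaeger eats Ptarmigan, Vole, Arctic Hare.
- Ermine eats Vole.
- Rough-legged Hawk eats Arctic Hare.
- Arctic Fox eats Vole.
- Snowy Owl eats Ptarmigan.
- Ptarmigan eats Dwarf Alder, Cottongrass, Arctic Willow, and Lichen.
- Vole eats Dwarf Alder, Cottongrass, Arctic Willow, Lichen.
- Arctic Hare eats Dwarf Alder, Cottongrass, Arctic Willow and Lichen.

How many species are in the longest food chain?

3 species

One longest chain: Arctic Willow → Ptarmigan → Snowy Owl.
It has 3 species and 2 links.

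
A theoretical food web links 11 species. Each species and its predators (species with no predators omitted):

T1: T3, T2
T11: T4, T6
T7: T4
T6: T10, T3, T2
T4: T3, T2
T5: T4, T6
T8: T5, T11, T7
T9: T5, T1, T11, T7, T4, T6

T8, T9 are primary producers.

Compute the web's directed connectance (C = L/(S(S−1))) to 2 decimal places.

The web has S = 11 species and L = 21 feeding links.
C = L / (S(S−1)) = 21 / 110 = 0.1909 ≈ 0.19.

C = 0.19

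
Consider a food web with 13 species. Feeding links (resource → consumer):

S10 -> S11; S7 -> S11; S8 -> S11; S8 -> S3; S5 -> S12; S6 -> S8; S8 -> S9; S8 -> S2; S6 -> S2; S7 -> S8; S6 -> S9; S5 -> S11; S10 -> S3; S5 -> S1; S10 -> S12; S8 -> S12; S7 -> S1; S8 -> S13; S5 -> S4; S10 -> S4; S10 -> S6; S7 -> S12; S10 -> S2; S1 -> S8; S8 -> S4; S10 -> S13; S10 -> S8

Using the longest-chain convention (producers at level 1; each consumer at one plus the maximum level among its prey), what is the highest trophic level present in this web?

4

Producers (level 1): S10, S7, S5.
S7 → S1 → S8 → S13 gives S13 level 4.
No species has a prey at level 4, so no species reaches level 5.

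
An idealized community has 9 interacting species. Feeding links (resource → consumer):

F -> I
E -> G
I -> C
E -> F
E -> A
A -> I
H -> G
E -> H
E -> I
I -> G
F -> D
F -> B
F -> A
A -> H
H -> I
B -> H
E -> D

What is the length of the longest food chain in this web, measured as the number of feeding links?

One longest chain: E → F → A → H → I → C.
It has 6 species and 5 links.

5 links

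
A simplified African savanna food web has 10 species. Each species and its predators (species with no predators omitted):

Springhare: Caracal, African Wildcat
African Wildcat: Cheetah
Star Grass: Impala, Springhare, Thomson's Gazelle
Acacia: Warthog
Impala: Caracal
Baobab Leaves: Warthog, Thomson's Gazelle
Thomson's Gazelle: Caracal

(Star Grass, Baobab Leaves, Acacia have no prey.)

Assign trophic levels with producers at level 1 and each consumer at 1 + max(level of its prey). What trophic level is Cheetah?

Trophic level 4

Star Grass is a producer → level 1.
Springhare eats Star Grass → level 2.
African Wildcat eats Springhare → level 3.
Cheetah eats African Wildcat → level 4.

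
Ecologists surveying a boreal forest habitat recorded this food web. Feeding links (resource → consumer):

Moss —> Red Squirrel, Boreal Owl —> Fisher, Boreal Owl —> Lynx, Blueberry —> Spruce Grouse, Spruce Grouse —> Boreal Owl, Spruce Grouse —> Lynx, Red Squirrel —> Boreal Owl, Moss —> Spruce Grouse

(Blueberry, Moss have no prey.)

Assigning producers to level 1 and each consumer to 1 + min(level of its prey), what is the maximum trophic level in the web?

Producers (level 1): Blueberry, Moss.
Following each consumer down to its lowest-level prey: Blueberry → Spruce Grouse → Boreal Owl → Fisher (levels 1 through 4).
All prey of Fisher (Boreal Owl 3) are at level 3 or above, so Fisher is at level 1 + 3 = 4.
Every consumer has at least one prey at level 3 or below, so none exceeds level 4.

4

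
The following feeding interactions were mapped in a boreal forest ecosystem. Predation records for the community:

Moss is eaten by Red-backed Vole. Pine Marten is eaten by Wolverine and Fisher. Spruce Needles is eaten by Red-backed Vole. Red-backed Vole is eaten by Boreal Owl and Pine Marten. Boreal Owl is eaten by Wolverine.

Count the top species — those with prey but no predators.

Top species (has prey, but nothing eats it): Fisher, Wolverine.
Count: 2.

2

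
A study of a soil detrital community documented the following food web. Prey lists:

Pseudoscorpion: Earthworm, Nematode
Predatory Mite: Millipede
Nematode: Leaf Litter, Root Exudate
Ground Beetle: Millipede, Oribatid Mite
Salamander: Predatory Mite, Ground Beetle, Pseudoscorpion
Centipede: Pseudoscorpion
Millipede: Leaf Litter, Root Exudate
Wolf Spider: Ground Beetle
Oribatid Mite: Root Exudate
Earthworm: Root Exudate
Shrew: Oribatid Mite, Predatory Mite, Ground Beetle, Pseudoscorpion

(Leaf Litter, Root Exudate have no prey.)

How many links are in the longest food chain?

One longest chain: Root Exudate → Earthworm → Pseudoscorpion → Shrew.
It has 4 species and 3 links.

3 links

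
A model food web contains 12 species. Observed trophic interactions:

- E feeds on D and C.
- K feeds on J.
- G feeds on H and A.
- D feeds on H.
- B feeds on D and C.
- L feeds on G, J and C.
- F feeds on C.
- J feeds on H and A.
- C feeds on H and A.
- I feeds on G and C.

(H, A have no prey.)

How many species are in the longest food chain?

3 species

One longest chain: H → J → K.
It has 3 species and 2 links.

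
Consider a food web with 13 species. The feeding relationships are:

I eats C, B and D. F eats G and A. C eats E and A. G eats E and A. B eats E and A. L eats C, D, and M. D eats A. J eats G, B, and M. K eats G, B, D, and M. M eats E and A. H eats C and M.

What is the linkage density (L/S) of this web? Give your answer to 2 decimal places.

There are L = 26 links among S = 13 species.
L/S = 26/13 = 2.0000 ≈ 2.00.

L/S = 2.00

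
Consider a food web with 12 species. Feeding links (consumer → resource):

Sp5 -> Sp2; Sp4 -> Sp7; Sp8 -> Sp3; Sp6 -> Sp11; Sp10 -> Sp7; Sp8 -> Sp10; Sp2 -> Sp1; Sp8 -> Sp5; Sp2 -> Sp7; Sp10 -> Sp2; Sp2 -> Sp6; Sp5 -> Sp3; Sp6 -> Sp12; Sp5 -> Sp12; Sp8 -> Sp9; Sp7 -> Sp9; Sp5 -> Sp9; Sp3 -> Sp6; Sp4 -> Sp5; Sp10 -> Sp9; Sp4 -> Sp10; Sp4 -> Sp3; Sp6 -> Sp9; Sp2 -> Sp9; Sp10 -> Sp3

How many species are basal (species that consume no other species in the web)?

4

Basal species (no prey listed): Sp9, Sp11, Sp12, Sp1.
Count: 4.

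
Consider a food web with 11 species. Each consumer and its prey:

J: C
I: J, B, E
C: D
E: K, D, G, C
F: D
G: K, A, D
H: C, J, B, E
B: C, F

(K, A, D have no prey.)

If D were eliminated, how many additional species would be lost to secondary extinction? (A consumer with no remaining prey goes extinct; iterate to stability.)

4

Remove D.
Round 1: C (all prey gone), F (all prey gone) → extinct.
Round 2: J (all prey gone), B (all prey gone) → extinct.
No further losses. Total secondary extinctions: 4.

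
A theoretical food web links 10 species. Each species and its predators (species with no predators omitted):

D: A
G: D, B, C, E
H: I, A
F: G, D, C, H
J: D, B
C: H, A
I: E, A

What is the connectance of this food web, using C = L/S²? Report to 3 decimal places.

C = 0.170

The web has S = 10 species and L = 17 feeding links.
C = L / S² = 17 / 100 = 0.1700 ≈ 0.170.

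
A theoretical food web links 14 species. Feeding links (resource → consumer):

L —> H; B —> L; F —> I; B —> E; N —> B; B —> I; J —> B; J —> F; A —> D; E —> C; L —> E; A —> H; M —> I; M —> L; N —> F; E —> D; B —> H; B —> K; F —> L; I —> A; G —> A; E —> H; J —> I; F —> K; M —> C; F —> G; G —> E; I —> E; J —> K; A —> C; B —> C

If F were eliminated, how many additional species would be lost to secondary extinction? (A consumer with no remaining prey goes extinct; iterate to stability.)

1

Remove F.
Round 1: G (all prey gone) → extinct.
No further losses. Total secondary extinctions: 1.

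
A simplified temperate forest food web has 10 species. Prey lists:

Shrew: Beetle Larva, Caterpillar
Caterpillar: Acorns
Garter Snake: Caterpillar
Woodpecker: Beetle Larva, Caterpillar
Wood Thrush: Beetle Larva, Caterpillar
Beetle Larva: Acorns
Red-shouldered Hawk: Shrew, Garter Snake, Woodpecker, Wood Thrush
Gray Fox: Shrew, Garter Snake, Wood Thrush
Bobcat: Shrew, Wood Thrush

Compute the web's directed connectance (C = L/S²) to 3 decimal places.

The web has S = 10 species and L = 18 feeding links.
C = L / S² = 18 / 100 = 0.1800 ≈ 0.180.

C = 0.180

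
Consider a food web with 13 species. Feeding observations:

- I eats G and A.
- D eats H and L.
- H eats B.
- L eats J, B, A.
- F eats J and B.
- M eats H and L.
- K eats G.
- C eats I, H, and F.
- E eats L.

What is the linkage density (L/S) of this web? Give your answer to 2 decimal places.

There are L = 17 links among S = 13 species.
L/S = 17/13 = 1.3077 ≈ 1.31.

L/S = 1.31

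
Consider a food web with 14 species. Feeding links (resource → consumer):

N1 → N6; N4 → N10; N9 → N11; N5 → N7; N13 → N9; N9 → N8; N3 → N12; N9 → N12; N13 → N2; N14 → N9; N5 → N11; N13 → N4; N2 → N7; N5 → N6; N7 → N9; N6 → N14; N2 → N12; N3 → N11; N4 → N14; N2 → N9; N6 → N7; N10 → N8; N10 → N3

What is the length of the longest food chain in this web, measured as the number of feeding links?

4 links

One longest chain: N13 → N2 → N7 → N9 → N12.
It has 5 species and 4 links.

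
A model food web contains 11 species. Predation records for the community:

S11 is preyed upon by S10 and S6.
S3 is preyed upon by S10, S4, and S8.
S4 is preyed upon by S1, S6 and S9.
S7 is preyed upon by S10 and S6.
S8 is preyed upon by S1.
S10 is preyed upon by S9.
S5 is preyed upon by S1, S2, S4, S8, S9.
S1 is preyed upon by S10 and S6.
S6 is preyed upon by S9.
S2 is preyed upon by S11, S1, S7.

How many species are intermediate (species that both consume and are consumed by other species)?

8

Intermediate species (has both prey and predators): S4, S8, S2, S1, S11, S7, S10, S6.
Count: 8.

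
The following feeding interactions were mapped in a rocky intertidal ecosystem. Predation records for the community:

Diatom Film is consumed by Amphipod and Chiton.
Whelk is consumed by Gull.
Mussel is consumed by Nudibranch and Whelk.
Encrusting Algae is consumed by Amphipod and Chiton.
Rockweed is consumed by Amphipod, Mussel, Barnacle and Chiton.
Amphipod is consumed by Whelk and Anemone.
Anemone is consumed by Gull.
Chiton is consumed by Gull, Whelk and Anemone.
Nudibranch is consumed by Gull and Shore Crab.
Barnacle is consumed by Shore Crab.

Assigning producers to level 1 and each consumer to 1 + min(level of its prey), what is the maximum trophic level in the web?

Producers (level 1): Diatom Film, Rockweed, Encrusting Algae.
Following each consumer down to its lowest-level prey: Rockweed → Barnacle → Shore Crab (levels 1 through 3).
All prey of Shore Crab (Barnacle 2, Nudibranch 3) are at level 2 or above, so Shore Crab is at level 1 + 2 = 3.
Every consumer has at least one prey at level 2 or below, so none exceeds level 3.

3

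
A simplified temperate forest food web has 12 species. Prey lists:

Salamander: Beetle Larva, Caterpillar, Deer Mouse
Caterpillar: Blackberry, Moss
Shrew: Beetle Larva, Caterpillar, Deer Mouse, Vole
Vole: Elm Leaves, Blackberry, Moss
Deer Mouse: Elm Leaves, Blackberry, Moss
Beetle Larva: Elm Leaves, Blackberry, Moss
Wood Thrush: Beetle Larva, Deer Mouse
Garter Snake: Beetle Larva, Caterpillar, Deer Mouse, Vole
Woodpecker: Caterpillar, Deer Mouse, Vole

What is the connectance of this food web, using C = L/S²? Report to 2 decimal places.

C = 0.19

The web has S = 12 species and L = 27 feeding links.
C = L / S² = 27 / 144 = 0.1875 ≈ 0.19.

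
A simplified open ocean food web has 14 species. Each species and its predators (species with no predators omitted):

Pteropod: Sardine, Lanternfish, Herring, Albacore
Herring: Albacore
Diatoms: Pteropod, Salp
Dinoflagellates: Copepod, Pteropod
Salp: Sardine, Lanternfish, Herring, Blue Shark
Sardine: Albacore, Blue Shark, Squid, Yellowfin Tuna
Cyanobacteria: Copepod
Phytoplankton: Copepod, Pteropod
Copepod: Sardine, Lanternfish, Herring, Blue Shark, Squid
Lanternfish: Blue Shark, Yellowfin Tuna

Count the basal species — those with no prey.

4

Basal species (no prey listed): Dinoflagellates, Cyanobacteria, Diatoms, Phytoplankton.
Count: 4.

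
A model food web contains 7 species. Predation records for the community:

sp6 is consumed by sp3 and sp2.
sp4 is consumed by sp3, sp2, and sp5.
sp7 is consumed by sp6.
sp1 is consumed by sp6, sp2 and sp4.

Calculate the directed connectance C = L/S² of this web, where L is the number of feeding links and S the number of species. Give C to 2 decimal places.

C = 0.18

The web has S = 7 species and L = 9 feeding links.
C = L / S² = 9 / 49 = 0.1837 ≈ 0.18.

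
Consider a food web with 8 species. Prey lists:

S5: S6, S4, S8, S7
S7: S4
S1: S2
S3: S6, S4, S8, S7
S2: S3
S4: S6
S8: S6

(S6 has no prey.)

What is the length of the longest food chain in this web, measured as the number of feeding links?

One longest chain: S6 → S4 → S7 → S3 → S2 → S1.
It has 6 species and 5 links.

5 links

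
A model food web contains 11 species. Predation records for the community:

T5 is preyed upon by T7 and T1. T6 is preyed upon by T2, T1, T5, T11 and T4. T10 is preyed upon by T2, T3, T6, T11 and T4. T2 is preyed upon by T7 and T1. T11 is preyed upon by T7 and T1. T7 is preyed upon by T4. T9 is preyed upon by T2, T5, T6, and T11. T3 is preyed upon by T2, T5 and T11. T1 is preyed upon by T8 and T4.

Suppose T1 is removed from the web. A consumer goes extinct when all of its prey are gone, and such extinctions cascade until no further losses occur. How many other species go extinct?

1

Remove T1.
Round 1: T8 (all prey gone) → extinct.
No further losses. Total secondary extinctions: 1.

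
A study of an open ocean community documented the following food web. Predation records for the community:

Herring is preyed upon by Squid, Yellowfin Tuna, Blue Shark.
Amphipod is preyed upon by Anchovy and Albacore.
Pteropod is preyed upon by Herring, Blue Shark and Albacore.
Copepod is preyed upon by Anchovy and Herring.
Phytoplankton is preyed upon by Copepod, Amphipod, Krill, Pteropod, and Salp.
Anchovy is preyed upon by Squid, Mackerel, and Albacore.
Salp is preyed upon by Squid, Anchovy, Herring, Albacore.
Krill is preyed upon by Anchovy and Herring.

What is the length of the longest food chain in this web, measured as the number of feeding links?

One longest chain: Phytoplankton → Krill → Anchovy → Mackerel.
It has 4 species and 3 links.

3 links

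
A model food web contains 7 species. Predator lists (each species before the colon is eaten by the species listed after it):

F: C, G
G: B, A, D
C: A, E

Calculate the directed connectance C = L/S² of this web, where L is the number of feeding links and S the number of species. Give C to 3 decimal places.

The web has S = 7 species and L = 7 feeding links.
C = L / S² = 7 / 49 = 0.1429 ≈ 0.143.

C = 0.143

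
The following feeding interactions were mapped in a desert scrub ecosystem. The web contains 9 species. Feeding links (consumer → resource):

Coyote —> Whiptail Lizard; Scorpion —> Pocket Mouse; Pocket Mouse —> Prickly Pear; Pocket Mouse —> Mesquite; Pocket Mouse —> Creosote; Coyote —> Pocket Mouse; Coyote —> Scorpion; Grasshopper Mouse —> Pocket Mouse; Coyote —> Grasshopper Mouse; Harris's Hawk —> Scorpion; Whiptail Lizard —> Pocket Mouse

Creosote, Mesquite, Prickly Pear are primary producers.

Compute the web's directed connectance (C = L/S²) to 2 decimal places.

The web has S = 9 species and L = 11 feeding links.
C = L / S² = 11 / 81 = 0.1358 ≈ 0.14.

C = 0.14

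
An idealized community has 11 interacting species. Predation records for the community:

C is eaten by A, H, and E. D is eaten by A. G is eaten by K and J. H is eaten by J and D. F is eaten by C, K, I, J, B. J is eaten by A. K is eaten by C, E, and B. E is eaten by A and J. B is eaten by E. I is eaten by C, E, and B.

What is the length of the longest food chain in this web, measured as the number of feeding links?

5 links

One longest chain: F → I → C → H → D → A.
It has 6 species and 5 links.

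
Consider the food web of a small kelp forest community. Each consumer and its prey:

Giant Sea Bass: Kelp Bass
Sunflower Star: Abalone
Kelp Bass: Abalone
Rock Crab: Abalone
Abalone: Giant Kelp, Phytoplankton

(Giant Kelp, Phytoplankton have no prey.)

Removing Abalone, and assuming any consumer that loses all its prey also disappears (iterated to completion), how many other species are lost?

Remove Abalone.
Round 1: Kelp Bass (all prey gone), Sunflower Star (all prey gone), Rock Crab (all prey gone) → extinct.
Round 2: Giant Sea Bass (all prey gone) → extinct.
No further losses. Total secondary extinctions: 4.

4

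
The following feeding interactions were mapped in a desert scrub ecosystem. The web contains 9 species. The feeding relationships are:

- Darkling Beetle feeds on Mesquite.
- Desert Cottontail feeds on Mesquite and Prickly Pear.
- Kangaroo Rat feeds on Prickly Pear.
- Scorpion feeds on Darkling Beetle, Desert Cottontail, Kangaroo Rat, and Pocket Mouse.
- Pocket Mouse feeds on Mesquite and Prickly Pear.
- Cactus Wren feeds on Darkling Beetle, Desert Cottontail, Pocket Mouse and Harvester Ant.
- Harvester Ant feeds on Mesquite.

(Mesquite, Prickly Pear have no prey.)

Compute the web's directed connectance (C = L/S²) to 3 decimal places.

The web has S = 9 species and L = 15 feeding links.
C = L / S² = 15 / 81 = 0.1852 ≈ 0.185.

C = 0.185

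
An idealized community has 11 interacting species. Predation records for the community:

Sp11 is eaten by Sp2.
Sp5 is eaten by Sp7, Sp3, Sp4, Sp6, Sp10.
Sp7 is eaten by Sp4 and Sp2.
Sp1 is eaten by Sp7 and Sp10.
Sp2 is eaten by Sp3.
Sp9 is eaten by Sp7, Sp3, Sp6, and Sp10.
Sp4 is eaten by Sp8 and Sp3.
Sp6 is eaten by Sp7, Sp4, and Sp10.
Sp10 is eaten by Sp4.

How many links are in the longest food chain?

4 links

One longest chain: Sp5 → Sp6 → Sp7 → Sp4 → Sp8.
It has 5 species and 4 links.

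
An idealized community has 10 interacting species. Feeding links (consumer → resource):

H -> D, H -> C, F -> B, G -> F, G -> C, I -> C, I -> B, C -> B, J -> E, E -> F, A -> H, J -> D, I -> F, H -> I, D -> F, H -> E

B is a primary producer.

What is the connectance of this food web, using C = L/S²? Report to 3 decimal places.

C = 0.160

The web has S = 10 species and L = 16 feeding links.
C = L / S² = 16 / 100 = 0.1600 ≈ 0.160.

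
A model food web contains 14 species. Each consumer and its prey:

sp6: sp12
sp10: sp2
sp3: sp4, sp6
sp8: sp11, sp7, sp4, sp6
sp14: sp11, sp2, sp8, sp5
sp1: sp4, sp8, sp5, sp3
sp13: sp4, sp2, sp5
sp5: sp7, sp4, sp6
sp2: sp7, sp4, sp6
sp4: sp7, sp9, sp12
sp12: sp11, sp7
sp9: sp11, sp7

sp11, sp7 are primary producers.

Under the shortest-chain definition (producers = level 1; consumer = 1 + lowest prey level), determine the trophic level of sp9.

sp11 is a producer → level 1.
sp9 eats sp11 → level 2.

Trophic level 2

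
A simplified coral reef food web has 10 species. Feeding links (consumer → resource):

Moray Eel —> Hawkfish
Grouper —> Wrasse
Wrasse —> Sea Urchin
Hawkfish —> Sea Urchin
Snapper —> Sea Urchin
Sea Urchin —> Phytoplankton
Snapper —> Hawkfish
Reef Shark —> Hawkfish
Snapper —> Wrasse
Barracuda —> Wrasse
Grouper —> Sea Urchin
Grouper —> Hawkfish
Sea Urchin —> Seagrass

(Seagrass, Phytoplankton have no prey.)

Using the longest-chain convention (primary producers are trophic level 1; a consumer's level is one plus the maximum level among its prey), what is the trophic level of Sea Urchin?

Trophic level 2

Seagrass is a producer → level 1.
Sea Urchin eats Seagrass (level 1); other prey at levels: Phytoplankton 1 → level 2.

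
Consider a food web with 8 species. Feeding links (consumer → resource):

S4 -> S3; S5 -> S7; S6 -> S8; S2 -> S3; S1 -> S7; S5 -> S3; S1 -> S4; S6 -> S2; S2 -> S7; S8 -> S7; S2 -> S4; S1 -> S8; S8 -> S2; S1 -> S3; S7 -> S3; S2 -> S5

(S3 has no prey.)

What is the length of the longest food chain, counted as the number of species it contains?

6 species

One longest chain: S3 → S7 → S5 → S2 → S8 → S1.
It has 6 species and 5 links.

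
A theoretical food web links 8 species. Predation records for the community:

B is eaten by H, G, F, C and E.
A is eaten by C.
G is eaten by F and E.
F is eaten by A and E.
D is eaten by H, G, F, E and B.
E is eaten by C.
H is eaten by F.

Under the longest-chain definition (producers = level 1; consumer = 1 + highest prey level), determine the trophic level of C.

Trophic level 6

D is a producer → level 1.
B eats D → level 2.
G eats B (level 2); other prey at levels: D 1 → level 3.
F eats G (level 3); other prey at levels: D 1, B 2, H 3 → level 4.
A eats F → level 5.
C eats A (level 5); other prey at levels: B 2, E 5 → level 6.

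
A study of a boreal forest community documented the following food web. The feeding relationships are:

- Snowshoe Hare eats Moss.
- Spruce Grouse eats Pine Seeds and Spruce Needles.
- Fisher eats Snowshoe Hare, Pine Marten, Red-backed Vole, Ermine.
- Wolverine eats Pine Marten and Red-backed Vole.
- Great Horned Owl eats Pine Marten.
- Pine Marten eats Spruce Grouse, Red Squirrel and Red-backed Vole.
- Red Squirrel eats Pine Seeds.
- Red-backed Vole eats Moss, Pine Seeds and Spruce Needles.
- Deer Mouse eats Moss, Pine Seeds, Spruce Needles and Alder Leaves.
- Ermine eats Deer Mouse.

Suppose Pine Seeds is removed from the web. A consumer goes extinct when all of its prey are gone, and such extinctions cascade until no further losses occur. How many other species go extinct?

Remove Pine Seeds.
Round 1: Red Squirrel (all prey gone) → extinct.
No further losses. Total secondary extinctions: 1.

1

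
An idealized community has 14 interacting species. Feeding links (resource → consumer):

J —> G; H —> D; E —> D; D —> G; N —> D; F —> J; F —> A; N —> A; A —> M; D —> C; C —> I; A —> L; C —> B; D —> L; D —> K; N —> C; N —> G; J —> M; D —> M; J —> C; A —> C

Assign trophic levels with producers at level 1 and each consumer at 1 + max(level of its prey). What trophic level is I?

N is a producer → level 1.
A eats N (level 1); other prey at levels: F 1 → level 2.
C eats A (level 2); other prey at levels: N 1, D 2, J 2 → level 3.
I eats C → level 4.

Trophic level 4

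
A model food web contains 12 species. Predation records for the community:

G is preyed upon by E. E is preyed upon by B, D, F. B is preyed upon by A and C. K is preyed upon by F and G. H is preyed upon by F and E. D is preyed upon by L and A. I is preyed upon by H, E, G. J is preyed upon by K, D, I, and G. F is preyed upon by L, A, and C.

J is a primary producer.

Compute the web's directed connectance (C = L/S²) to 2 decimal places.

The web has S = 12 species and L = 22 feeding links.
C = L / S² = 22 / 144 = 0.1528 ≈ 0.15.

C = 0.15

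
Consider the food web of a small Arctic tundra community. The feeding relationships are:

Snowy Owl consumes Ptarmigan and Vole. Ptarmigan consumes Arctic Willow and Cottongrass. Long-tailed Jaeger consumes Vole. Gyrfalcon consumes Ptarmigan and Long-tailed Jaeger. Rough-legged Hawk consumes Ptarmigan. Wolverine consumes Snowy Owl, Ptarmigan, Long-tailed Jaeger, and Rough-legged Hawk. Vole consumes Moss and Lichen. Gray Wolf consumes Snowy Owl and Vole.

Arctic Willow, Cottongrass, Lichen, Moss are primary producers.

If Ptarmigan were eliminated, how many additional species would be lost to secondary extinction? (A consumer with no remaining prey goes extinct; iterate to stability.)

1

Remove Ptarmigan.
Round 1: Rough-legged Hawk (all prey gone) → extinct.
No further losses. Total secondary extinctions: 1.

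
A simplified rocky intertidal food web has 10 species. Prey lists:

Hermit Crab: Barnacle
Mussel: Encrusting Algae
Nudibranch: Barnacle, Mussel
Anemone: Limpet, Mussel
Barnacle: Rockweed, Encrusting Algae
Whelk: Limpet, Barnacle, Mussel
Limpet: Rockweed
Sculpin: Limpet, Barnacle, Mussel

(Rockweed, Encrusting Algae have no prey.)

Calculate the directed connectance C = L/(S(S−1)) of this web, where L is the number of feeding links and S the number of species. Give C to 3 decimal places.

The web has S = 10 species and L = 15 feeding links.
C = L / (S(S−1)) = 15 / 90 = 0.1667 ≈ 0.167.

C = 0.167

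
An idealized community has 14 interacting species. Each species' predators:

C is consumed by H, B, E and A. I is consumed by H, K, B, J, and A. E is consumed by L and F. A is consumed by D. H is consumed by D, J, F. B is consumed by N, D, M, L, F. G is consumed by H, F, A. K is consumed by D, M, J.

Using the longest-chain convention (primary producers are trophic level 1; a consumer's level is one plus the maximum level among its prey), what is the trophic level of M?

Trophic level 3

I is a producer → level 1.
K eats I → level 2.
M eats K (level 2); other prey at levels: B 2 → level 3.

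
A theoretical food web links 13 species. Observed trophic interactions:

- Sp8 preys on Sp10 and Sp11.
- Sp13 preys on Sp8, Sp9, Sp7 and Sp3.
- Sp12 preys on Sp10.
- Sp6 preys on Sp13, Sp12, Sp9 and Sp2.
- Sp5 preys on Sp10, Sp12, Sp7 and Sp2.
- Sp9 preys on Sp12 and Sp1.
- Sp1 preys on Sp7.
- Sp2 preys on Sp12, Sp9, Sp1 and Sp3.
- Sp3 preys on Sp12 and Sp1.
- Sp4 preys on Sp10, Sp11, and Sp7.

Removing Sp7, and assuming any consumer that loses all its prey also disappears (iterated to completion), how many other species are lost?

Remove Sp7.
Round 1: Sp1 (all prey gone) → extinct.
No further losses. Total secondary extinctions: 1.

1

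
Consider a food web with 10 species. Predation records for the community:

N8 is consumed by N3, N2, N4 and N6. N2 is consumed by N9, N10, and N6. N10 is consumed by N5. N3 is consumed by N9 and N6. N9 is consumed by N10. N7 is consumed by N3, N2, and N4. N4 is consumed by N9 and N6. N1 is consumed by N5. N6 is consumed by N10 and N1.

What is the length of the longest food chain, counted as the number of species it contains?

5 species

One longest chain: N8 → N3 → N9 → N10 → N5.
It has 5 species and 4 links.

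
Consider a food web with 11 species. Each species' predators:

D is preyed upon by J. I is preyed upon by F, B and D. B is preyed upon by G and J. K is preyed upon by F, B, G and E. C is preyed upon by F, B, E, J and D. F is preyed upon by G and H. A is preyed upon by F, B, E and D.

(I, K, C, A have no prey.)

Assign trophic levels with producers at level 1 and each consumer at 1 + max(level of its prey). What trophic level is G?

Trophic level 3

I is a producer → level 1.
B eats I (level 1); other prey at levels: K 1, C 1, A 1 → level 2.
G eats B (level 2); other prey at levels: K 1, F 2 → level 3.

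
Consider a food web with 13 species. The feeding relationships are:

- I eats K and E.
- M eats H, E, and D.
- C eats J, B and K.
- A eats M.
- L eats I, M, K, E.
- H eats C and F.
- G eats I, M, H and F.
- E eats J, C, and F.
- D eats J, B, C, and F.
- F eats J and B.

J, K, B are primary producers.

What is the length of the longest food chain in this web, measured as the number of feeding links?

One longest chain: J → C → D → M → A.
It has 5 species and 4 links.

4 links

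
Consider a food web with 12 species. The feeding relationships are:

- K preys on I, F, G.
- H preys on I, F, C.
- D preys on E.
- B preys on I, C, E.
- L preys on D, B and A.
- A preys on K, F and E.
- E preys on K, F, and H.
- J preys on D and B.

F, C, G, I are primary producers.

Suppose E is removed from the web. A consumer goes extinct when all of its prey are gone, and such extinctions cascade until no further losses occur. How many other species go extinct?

Remove E.
Round 1: D (all prey gone) → extinct.
No further losses. Total secondary extinctions: 1.

1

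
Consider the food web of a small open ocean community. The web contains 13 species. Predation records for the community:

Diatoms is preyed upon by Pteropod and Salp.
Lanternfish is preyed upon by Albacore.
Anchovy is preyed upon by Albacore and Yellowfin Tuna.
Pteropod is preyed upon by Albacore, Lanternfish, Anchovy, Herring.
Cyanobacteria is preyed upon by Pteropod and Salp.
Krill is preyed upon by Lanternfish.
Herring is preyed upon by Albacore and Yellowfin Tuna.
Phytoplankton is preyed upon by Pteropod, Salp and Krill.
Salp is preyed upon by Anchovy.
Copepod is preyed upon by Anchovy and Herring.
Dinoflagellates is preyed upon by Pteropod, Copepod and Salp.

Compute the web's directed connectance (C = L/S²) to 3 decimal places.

C = 0.136

The web has S = 13 species and L = 23 feeding links.
C = L / S² = 23 / 169 = 0.1361 ≈ 0.136.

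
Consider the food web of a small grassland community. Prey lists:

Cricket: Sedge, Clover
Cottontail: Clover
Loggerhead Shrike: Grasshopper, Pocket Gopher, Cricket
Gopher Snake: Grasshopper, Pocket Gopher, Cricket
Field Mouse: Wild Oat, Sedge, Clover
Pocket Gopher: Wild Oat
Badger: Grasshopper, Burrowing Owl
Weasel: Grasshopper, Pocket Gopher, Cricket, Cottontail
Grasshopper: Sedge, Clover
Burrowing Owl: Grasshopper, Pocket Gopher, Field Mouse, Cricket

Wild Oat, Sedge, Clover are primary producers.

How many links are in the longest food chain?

3 links

One longest chain: Sedge → Grasshopper → Burrowing Owl → Badger.
It has 4 species and 3 links.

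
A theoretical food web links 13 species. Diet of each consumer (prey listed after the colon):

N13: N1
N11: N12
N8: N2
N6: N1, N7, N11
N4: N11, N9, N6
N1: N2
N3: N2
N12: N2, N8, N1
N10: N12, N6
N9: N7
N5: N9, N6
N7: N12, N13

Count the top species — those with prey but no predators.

Top species (has prey, but nothing eats it): N3, N5, N10, N4.
Count: 4.

4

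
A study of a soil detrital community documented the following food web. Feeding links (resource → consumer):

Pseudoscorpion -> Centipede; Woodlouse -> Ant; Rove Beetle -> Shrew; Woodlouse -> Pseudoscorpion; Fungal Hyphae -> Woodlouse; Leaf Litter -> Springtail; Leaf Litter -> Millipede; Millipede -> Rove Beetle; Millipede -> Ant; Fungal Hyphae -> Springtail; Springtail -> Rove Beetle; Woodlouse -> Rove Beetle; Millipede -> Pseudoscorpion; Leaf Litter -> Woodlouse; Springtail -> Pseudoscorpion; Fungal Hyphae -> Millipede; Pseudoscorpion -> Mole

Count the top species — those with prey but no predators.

Top species (has prey, but nothing eats it): Ant, Shrew, Centipede, Mole.
Count: 4.

4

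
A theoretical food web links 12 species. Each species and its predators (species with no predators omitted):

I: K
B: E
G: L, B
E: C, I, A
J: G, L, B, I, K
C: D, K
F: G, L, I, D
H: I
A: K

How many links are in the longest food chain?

One longest chain: J → G → B → E → C → D.
It has 6 species and 5 links.

5 links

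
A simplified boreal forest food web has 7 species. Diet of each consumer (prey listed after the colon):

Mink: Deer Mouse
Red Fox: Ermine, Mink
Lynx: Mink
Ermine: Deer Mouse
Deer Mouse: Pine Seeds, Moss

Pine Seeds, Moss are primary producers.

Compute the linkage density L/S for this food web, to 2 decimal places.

L/S = 1.00

There are L = 7 links among S = 7 species.
L/S = 7/7 = 1.0000 ≈ 1.00.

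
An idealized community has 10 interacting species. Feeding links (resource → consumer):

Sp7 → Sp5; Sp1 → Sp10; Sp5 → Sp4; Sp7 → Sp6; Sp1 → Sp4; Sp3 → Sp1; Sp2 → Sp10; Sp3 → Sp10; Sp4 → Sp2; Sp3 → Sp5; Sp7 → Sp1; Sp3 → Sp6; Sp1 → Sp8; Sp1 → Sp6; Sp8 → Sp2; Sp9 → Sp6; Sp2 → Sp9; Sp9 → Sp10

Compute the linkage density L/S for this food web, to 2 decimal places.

L/S = 1.80

There are L = 18 links among S = 10 species.
L/S = 18/10 = 1.8000 ≈ 1.80.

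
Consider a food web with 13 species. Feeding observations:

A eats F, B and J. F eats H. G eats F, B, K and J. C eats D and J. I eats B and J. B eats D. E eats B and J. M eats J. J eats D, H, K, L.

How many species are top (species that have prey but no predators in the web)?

Top species (has prey, but nothing eats it): M, G, A, E, C, I.
Count: 6.

6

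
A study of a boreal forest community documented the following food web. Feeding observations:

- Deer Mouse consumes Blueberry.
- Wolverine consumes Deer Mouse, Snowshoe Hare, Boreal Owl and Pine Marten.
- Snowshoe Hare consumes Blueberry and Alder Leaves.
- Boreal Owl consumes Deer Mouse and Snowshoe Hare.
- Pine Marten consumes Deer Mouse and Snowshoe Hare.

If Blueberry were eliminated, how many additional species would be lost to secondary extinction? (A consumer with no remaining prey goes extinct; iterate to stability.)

Remove Blueberry.
Round 1: Deer Mouse (all prey gone) → extinct.
No further losses. Total secondary extinctions: 1.

1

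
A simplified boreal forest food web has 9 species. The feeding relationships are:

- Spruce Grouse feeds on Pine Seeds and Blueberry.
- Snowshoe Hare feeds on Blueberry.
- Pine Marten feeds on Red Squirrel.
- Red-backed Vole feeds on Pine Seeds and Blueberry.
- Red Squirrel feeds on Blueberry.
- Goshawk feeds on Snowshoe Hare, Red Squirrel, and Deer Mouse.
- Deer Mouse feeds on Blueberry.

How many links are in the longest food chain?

One longest chain: Blueberry → Red Squirrel → Pine Marten.
It has 3 species and 2 links.

2 links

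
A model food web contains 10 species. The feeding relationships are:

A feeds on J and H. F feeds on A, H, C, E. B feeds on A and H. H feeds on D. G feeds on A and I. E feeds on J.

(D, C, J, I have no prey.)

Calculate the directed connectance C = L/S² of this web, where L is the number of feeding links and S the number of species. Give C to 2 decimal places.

C = 0.12

The web has S = 10 species and L = 12 feeding links.
C = L / S² = 12 / 100 = 0.1200 ≈ 0.12.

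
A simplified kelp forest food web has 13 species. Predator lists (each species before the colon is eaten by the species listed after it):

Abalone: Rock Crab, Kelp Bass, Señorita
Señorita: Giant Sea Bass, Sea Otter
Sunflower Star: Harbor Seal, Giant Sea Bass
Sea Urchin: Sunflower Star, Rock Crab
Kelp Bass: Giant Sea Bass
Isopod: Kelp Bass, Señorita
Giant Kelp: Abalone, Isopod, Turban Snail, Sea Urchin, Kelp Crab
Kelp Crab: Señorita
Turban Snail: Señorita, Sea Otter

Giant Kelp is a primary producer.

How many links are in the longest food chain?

3 links

One longest chain: Giant Kelp → Sea Urchin → Sunflower Star → Harbor Seal.
It has 4 species and 3 links.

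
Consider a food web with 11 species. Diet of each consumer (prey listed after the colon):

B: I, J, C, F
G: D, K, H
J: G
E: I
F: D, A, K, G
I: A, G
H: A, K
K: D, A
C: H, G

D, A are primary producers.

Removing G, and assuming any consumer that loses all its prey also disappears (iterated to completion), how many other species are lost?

Remove G.
Round 1: J (all prey gone) → extinct.
No further losses. Total secondary extinctions: 1.

1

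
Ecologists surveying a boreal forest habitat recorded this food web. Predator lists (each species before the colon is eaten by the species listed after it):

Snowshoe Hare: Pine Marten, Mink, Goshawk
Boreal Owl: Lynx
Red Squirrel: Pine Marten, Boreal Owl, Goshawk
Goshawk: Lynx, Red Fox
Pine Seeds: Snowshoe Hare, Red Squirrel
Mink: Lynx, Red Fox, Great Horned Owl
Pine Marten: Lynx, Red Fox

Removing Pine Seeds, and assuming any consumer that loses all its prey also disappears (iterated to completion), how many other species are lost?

Remove Pine Seeds.
Round 1: Snowshoe Hare (all prey gone), Red Squirrel (all prey gone) → extinct.
Round 2: Pine Marten (all prey gone), Boreal Owl (all prey gone), Mink (all prey gone), Goshawk (all prey gone) → extinct.
Round 3: Lynx (all prey gone), Red Fox (all prey gone), Great Horned Owl (all prey gone) → extinct.
No further losses. Total secondary extinctions: 9.

9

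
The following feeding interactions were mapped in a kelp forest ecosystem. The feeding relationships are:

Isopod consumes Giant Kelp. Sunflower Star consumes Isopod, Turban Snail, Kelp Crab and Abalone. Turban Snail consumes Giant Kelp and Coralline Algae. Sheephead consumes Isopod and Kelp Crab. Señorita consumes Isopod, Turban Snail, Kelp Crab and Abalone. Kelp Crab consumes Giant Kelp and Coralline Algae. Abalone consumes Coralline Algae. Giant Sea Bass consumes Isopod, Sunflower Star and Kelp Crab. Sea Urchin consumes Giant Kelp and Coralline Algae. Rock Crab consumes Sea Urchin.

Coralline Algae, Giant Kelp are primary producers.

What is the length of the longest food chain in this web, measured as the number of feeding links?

3 links

One longest chain: Giant Kelp → Isopod → Sunflower Star → Giant Sea Bass.
It has 4 species and 3 links.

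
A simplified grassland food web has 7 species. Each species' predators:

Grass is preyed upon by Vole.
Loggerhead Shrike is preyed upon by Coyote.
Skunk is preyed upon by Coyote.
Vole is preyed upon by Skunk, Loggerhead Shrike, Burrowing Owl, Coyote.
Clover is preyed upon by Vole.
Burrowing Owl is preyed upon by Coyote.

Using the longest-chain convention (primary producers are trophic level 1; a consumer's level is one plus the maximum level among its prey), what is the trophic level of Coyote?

Trophic level 4

Clover is a producer → level 1.
Vole eats Clover (level 1); other prey at levels: Grass 1 → level 2.
Burrowing Owl eats Vole → level 3.
Coyote eats Burrowing Owl (level 3); other prey at levels: Vole 2, Skunk 3, Loggerhead Shrike 3 → level 4.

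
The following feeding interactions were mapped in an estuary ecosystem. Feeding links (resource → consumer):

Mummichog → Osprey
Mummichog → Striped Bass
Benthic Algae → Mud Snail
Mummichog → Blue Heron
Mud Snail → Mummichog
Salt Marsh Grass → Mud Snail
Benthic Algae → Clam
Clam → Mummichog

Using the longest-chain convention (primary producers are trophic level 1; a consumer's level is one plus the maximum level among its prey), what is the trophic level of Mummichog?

Benthic Algae is a producer → level 1.
Clam eats Benthic Algae → level 2.
Mummichog eats Clam (level 2); other prey at levels: Mud Snail 2 → level 3.

Trophic level 3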